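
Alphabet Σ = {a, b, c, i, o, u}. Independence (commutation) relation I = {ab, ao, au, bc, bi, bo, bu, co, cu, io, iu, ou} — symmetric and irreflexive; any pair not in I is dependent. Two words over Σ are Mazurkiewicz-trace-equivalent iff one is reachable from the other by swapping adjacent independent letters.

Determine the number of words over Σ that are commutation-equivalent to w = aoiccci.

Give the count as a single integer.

7

#0=a has no predecessor
#1=o has no predecessor
#2=i depends on [0:a]
#3=c depends on [2:i]
#4=c depends on [3:c]
#5=c depends on [4:c]
#6=i depends on [5:c]
sources: [0:a, 1:o]
N(rest) = Σ N(rest − s) over sources s of rest; N(one piece) = 1:
  size 1 → [1]=1  [6]=1
  size 2 → [1,6]=2  [5,6]=1
  size 3 → [1,5,6]=3  [4,5,6]=1
  size 4 → [1,4,5,6]=4  [3,4,5,6]=1
  size 5 → [1,3,4,5,6]=5  [2,3,4,5,6]=1
  first=0(a) contributes 6
  first=1(o) contributes 1
|[w]| = 7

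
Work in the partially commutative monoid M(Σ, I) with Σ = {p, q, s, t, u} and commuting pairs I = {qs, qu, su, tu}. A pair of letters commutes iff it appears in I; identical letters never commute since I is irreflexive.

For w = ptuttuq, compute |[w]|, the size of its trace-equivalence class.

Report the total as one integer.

#0=p has no predecessor
#1=t depends on [0:p]
#2=u depends on [0:p]
#3=t depends on [1:t]
#4=t depends on [3:t]
#5=u depends on [2:u]
#6=q depends on [4:t]
sources: [0:p]
N(rest) = Σ N(rest − s) over sources s of rest; N(one piece) = 1:
  size 1 → [5]=1  [6]=1
  size 2 → [2,5]=1  [4,6]=1  [5,6]=2
  size 3 → [2,5,6]=3  [3,4,6]=1  [4,5,6]=3
  size 4 → [1,3,4,6]=1  [2,4,5,6]=6  [3,4,5,6]=4
  size 5 → [1,3,4,5,6]=5  [2,3,4,5,6]=10
  first=0(p) contributes 15

15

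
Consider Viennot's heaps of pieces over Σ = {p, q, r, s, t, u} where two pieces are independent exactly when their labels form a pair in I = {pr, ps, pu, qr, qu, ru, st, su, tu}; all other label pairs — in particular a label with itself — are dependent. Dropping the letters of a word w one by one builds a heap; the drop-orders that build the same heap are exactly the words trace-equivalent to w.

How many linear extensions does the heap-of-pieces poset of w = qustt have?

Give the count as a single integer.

15

drop 0:q onto floor
drop 1:u onto floor
drop 2:s onto {0:q}
drop 3:t onto {0:q}
drop 4:t onto {3:t}
ground layer = {0:q, 1:u}
drop-orders for the pieces not yet dropped (sum over which currently-grounded one goes next):
  1 to go: {1} 1  {2} 1  {4} 1
  2 to go: {1,2} 2  {1,4} 2  {2,4} 2  {3,4} 1
  3 to go: {1,2,4} 6  {1,3,4} 3  {2,3,4} 3
  if 0:q drops first: 12 orders
  if 1:u drops first: 3 orders
heap linearizations: 15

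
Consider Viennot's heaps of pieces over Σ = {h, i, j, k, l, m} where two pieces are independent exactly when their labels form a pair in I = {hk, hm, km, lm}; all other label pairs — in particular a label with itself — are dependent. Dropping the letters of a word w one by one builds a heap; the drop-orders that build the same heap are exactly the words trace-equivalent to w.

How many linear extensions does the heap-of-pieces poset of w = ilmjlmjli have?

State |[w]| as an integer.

#0=i has no predecessor
#1=l depends on [0:i]
#2=m depends on [0:i]
#3=j depends on [1:l, 2:m]
#4=l depends on [3:j]
#5=m depends on [3:j]
#6=j depends on [4:l, 5:m]
#7=l depends on [6:j]
#8=i depends on [7:l]
sources: [0:i]
N(rest) = Σ N(rest − s) over sources s of rest; N(one piece) = 1:
  size 1 → [8]=1
  size 2 → [7,8]=1
  size 3 → [6,7,8]=1
  size 4 → [4,6,7,8]=1  [5,6,7,8]=1
  size 5 → [4,5,6,7,8]=2
  size 6 → [3,4,5,6,7,8]=2
  size 7 → [1,3,4,5,6,7,8]=2  [2,3,4,5,6,7,8]=2
  first=0(i) contributes 4

4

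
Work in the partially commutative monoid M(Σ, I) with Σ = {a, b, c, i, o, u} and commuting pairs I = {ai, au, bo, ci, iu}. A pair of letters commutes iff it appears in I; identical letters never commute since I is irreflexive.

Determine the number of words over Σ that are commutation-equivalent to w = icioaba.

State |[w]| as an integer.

3

0(i) covers ∅
1(c) covers ∅
2(i) covers 0:i
3(o) covers 1:c, 2:i
4(a) covers 3:o
5(b) covers 4:a
6(a) covers 5:b
floor of heap: 0:i, 1:c
completions by unplaced set U, small U first (add the entries for U minus each lowest piece of U):
  |U|=1: {6}:1
  |U|=2: {5,6}:1
  |U|=3: {4,5,6}:1
  |U|=4: {3,4,5,6}:1
  |U|=5: {1,3,4,5,6}:1  {2,3,4,5,6}:1
  start at 0(i): 2
  start at 1(c): 1
sum over floor = 3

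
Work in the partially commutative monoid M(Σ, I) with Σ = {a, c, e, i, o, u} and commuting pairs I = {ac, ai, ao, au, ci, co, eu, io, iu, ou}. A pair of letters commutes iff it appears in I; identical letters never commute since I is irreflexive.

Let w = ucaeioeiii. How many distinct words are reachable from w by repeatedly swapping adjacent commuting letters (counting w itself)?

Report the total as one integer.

6

drop 0:u onto floor
drop 1:c onto {0:u}
drop 2:a onto floor
drop 3:e onto {1:c, 2:a}
drop 4:i onto {3:e}
drop 5:o onto {3:e}
drop 6:e onto {4:i, 5:o}
drop 7:i onto {6:e}
drop 8:i onto {7:i}
drop 9:i onto {8:i}
ground layer = {0:u, 2:a}
drop-orders for the pieces not yet dropped (sum over which currently-grounded one goes next):
  1 to go: {9} 1
  2 to go: {8,9} 1
  3 to go: {7,8,9} 1
  4 to go: {6,7,8,9} 1
  5 to go: {4,6,7,8,9} 1  {5,6,7,8,9} 1
  6 to go: {4,5,6,7,8,9} 2
  7 to go: {3,4,5,6,7,8,9} 2
  8 to go: {1,3,4,5,6,7,8,9} 2  {2,3,4,5,6,7,8,9} 2
  if 0:u drops first: 4 orders
  if 2:a drops first: 2 orders
heap linearizations: 6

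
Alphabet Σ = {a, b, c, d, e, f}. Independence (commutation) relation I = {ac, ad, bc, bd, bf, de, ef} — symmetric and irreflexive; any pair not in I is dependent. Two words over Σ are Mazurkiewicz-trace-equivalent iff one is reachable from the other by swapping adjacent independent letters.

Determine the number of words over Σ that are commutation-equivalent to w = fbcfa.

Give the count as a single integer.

4

0(f) covers ∅
1(b) covers ∅
2(c) covers 0:f
3(f) covers 2:c
4(a) covers 1:b, 3:f
floor of heap: 0:f, 1:b
completions by unplaced set U, small U first (add the entries for U minus each lowest piece of U):
  |U|=1: {4}:1
  |U|=2: {1,4}:1  {3,4}:1
  |U|=3: {1,3,4}:2  {2,3,4}:1
  start at 0(f): 3
  start at 1(b): 1
sum over floor = 4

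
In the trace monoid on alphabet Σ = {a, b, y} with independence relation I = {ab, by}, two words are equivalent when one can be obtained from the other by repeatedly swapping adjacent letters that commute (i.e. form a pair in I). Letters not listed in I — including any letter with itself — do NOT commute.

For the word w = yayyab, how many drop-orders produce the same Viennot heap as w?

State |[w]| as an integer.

0(y) covers ∅
1(a) covers 0:y
2(y) covers 1:a
3(y) covers 2:y
4(a) covers 3:y
5(b) covers ∅
floor of heap: 0:y, 5:b
completions by unplaced set U, small U first (add the entries for U minus each lowest piece of U):
  |U|=1: {4}:1  {5}:1
  |U|=2: {3,4}:1  {4,5}:2
  |U|=3: {2,3,4}:1  {3,4,5}:3
  |U|=4: {1,2,3,4}:1  {2,3,4,5}:4
  start at 0(y): 5
  start at 5(b): 1
sum over floor = 6

6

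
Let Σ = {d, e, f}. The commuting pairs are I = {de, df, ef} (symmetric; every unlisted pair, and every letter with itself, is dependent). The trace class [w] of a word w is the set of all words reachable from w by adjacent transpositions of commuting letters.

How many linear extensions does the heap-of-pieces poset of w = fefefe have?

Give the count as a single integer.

piece 0:f — minimal
piece 1:e — minimal
piece 2:f rests on {0:f}
piece 3:e rests on {1:e}
piece 4:f rests on {2:f}
piece 5:e rests on {3:e}
minimal pieces: {0:f, 1:e}
ways to finish when only these pieces remain (= sum over removing one remaining piece with nothing left below it):
  1 left: {4}→1  {5}→1
  2 left: {2,4}→1  {3,5}→1  {4,5}→2
  3 left: {0,2,4}→1  {1,3,5}→1  {2,4,5}→3  {3,4,5}→3
  4 left: {0,2,4,5}→4  {1,3,4,5}→4  {2,3,4,5}→6
  placing 0:f first → 10 extensions
  placing 1:e first → 10 extensions
total linear extensions = 20

20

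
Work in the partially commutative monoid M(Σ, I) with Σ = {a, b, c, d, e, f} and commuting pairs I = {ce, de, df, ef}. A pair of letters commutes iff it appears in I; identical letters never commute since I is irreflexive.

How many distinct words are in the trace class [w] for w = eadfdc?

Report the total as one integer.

piece 0:e — minimal
piece 1:a rests on {0:e}
piece 2:d rests on {1:a}
piece 3:f rests on {1:a}
piece 4:d rests on {2:d}
piece 5:c rests on {3:f, 4:d}
minimal pieces: {0:e}
ways to finish when only these pieces remain (= sum over removing one remaining piece with nothing left below it):
  1 left: {5}→1
  2 left: {3,5}→1  {4,5}→1
  3 left: {2,4,5}→1  {3,4,5}→2
  4 left: {2,3,4,5}→3
  placing 0:e first → 3 extensions

3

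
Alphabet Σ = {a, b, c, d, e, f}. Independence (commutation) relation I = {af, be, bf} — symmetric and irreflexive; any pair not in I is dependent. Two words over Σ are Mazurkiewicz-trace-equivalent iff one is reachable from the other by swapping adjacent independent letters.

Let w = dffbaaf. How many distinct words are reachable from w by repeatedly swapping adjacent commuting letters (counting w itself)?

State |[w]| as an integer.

drop 0:d onto floor
drop 1:f onto {0:d}
drop 2:f onto {1:f}
drop 3:b onto {0:d}
drop 4:a onto {3:b}
drop 5:a onto {4:a}
drop 6:f onto {2:f}
ground layer = {0:d}
drop-orders for the pieces not yet dropped (sum over which currently-grounded one goes next):
  1 to go: {5} 1  {6} 1
  2 to go: {2,6} 1  {4,5} 1  {5,6} 2
  3 to go: {1,2,6} 1  {2,5,6} 3  {3,4,5} 1  {4,5,6} 3
  4 to go: {1,2,5,6} 4  {2,4,5,6} 6  {3,4,5,6} 4
  5 to go: {1,2,4,5,6} 10  {2,3,4,5,6} 10
  if 0:d drops first: 20 orders

20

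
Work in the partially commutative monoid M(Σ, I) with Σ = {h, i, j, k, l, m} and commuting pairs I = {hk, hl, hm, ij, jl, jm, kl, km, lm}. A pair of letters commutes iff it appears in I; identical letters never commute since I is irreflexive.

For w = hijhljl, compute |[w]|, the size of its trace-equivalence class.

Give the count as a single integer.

#0=h has no predecessor
#1=i depends on [0:h]
#2=j depends on [0:h]
#3=h depends on [1:i, 2:j]
#4=l depends on [1:i]
#5=j depends on [3:h]
#6=l depends on [4:l]
sources: [0:h]
N(rest) = Σ N(rest − s) over sources s of rest; N(one piece) = 1:
  size 1 → [5]=1  [6]=1
  size 2 → [3,5]=1  [4,6]=1  [5,6]=2
  size 3 → [2,3,5]=1  [3,5,6]=3  [4,5,6]=3
  size 4 → [2,3,5,6]=4  [3,4,5,6]=6
  size 5 → [1,3,4,5,6]=6  [2,3,4,5,6]=10
  first=0(h) contributes 16

16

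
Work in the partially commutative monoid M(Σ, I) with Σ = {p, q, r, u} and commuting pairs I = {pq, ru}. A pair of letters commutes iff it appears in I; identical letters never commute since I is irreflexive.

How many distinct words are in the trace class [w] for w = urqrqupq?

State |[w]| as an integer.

drop 0:u onto floor
drop 1:r onto floor
drop 2:q onto {0:u, 1:r}
drop 3:r onto {2:q}
drop 4:q onto {3:r}
drop 5:u onto {4:q}
drop 6:p onto {5:u}
drop 7:q onto {5:u}
ground layer = {0:u, 1:r}
drop-orders for the pieces not yet dropped (sum over which currently-grounded one goes next):
  1 to go: {6} 1  {7} 1
  2 to go: {6,7} 2
  3 to go: {5,6,7} 2
  4 to go: {4,5,6,7} 2
  5 to go: {3,4,5,6,7} 2
  6 to go: {2,3,4,5,6,7} 2
  if 0:u drops first: 2 orders
  if 1:r drops first: 2 orders
heap linearizations: 4

4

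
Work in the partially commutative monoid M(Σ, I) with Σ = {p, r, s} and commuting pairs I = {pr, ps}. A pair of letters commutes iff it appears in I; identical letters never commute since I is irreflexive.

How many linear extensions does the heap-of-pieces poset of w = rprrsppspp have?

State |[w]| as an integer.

0(r) covers ∅
1(p) covers ∅
2(r) covers 0:r
3(r) covers 2:r
4(s) covers 3:r
5(p) covers 1:p
6(p) covers 5:p
7(s) covers 4:s
8(p) covers 6:p
9(p) covers 8:p
floor of heap: 0:r, 1:p
completions by unplaced set U, small U first (add the entries for U minus each lowest piece of U):
  |U|=1: {7}:1  {9}:1
  |U|=2: {4,7}:1  {7,9}:2  {8,9}:1
  |U|=3: {3,4,7}:1  {4,7,9}:3  {6,8,9}:1  {7,8,9}:3
  |U|=4: {2,3,4,7}:1  {3,4,7,9}:4  {4,7,8,9}:6  {5,6,8,9}:1  {6,7,8,9}:4
  |U|=5: {0,2,3,4,7}:1  {1,5,6,8,9}:1  {2,3,4,7,9}:5  {3,4,7,8,9}:10  {4,6,7,8,9}:10  {5,6,7,8,9}:5
  |U|=6: {0,2,3,4,7,9}:6  {1,5,6,7,8,9}:6  {2,3,4,7,8,9}:15  {3,4,6,7,8,9}:20  {4,5,6,7,8,9}:15
  |U|=7: {0,2,3,4,7,8,9}:21  {1,4,5,6,7,8,9}:21  {2,3,4,6,7,8,9}:35  {3,4,5,6,7,8,9}:35
  |U|=8: {0,2,3,4,6,7,8,9}:56  {1,3,4,5,6,7,8,9}:56  {2,3,4,5,6,7,8,9}:70
  start at 0(r): 126
  start at 1(p): 126
sum over floor = 252

252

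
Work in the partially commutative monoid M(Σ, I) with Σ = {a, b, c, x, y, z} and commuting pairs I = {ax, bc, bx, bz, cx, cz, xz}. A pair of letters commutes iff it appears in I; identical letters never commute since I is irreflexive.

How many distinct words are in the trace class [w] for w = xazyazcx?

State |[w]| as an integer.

drop 0:x onto floor
drop 1:a onto floor
drop 2:z onto {1:a}
drop 3:y onto {0:x, 2:z}
drop 4:a onto {3:y}
drop 5:z onto {4:a}
drop 6:c onto {4:a}
drop 7:x onto {3:y}
ground layer = {0:x, 1:a}
drop-orders for the pieces not yet dropped (sum over which currently-grounded one goes next):
  1 to go: {5} 1  {6} 1  {7} 1
  2 to go: {5,6} 2  {5,7} 2  {6,7} 2
  3 to go: {4,5,6} 2  {5,6,7} 6
  4 to go: {4,5,6,7} 8
  5 to go: {3,4,5,6,7} 8
  6 to go: {0,3,4,5,6,7} 8  {2,3,4,5,6,7} 8
  if 0:x drops first: 8 orders
  if 1:a drops first: 16 orders
heap linearizations: 24

24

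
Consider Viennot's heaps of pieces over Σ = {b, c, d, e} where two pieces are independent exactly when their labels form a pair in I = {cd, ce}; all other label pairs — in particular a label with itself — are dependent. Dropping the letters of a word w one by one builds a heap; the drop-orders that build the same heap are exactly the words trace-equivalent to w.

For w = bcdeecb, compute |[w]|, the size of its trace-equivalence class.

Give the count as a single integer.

piece 0:b — minimal
piece 1:c rests on {0:b}
piece 2:d rests on {0:b}
piece 3:e rests on {2:d}
piece 4:e rests on {3:e}
piece 5:c rests on {1:c}
piece 6:b rests on {4:e, 5:c}
minimal pieces: {0:b}
ways to finish when only these pieces remain (= sum over removing one remaining piece with nothing left below it):
  1 left: {6}→1
  2 left: {4,6}→1  {5,6}→1
  3 left: {1,5,6}→1  {3,4,6}→1  {4,5,6}→2
  4 left: {1,4,5,6}→3  {2,3,4,6}→1  {3,4,5,6}→3
  5 left: {1,3,4,5,6}→6  {2,3,4,5,6}→4
  placing 0:b first → 10 extensions

10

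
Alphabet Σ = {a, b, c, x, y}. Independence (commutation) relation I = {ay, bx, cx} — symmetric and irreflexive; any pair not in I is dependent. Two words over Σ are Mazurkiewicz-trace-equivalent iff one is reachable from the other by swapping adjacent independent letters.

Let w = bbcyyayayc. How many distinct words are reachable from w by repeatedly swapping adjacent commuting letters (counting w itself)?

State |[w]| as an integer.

#0=b has no predecessor
#1=b depends on [0:b]
#2=c depends on [1:b]
#3=y depends on [2:c]
#4=y depends on [3:y]
#5=a depends on [2:c]
#6=y depends on [4:y]
#7=a depends on [5:a]
#8=y depends on [6:y]
#9=c depends on [7:a, 8:y]
sources: [0:b]
N(rest) = Σ N(rest − s) over sources s of rest; N(one piece) = 1:
  size 1 → [9]=1
  size 2 → [7,9]=1  [8,9]=1
  size 3 → [5,7,9]=1  [6,8,9]=1  [7,8,9]=2
  size 4 → [4,6,8,9]=1  [5,7,8,9]=3  [6,7,8,9]=3
  size 5 → [3,4,6,8,9]=1  [4,6,7,8,9]=4  [5,6,7,8,9]=6
  size 6 → [3,4,6,7,8,9]=5  [4,5,6,7,8,9]=10
  size 7 → [3,4,5,6,7,8,9]=15
  size 8 → [2,3,4,5,6,7,8,9]=15
  first=0(b) contributes 15

15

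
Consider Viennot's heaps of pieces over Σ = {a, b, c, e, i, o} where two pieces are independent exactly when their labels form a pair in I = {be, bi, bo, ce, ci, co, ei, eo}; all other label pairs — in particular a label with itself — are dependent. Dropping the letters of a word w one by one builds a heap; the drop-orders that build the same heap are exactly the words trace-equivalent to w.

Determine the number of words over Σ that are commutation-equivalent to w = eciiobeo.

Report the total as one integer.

#0=e has no predecessor
#1=c has no predecessor
#2=i has no predecessor
#3=i depends on [2:i]
#4=o depends on [3:i]
#5=b depends on [1:c]
#6=e depends on [0:e]
#7=o depends on [4:o]
sources: [0:e, 1:c, 2:i]
N(rest) = Σ N(rest − s) over sources s of rest; N(one piece) = 1:
  size 1 → [5]=1  [6]=1  [7]=1
  size 2 → [0,6]=1  [1,5]=1  [4,7]=1  [5,6]=2  [5,7]=2  [6,7]=2
  size 3 → [0,5,6]=3  [0,6,7]=3  [1,5,6]=3  [1,5,7]=3  [3,4,7]=1  [4,5,7]=3  [4,6,7]=3  [5,6,7]=6
  size 4 → [0,1,5,6]=6  [0,4,6,7]=6  [0,5,6,7]=12  [1,4,5,7]=6  [1,5,6,7]=12  [2,3,4,7]=1  [3,4,5,7]=4  [3,4,6,7]=4  [4,5,6,7]=12
  size 5 → [0,1,5,6,7]=30  [0,3,4,6,7]=10  [0,4,5,6,7]=30  [1,3,4,5,7]=10  [1,4,5,6,7]=30  [2,3,4,5,7]=5  [2,3,4,6,7]=5  [3,4,5,6,7]=20
  size 6 → [0,1,4,5,6,7]=90  [0,2,3,4,6,7]=15  [0,3,4,5,6,7]=60  [1,2,3,4,5,7]=15  [1,3,4,5,6,7]=60  [2,3,4,5,6,7]=30
  first=0(e) contributes 105
  first=1(c) contributes 105
  first=2(i) contributes 210
|[w]| = 420

420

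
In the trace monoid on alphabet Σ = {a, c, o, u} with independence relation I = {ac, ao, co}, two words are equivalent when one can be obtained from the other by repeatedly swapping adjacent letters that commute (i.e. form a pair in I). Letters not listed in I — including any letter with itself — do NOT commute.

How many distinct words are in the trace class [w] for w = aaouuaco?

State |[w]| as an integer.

18

#0=a has no predecessor
#1=a depends on [0:a]
#2=o has no predecessor
#3=u depends on [1:a, 2:o]
#4=u depends on [3:u]
#5=a depends on [4:u]
#6=c depends on [4:u]
#7=o depends on [4:u]
sources: [0:a, 2:o]
N(rest) = Σ N(rest − s) over sources s of rest; N(one piece) = 1:
  size 1 → [5]=1  [6]=1  [7]=1
  size 2 → [5,6]=2  [5,7]=2  [6,7]=2
  size 3 → [5,6,7]=6
  size 4 → [4,5,6,7]=6
  size 5 → [3,4,5,6,7]=6
  size 6 → [1,3,4,5,6,7]=6  [2,3,4,5,6,7]=6
  first=0(a) contributes 12
  first=2(o) contributes 6
|[w]| = 18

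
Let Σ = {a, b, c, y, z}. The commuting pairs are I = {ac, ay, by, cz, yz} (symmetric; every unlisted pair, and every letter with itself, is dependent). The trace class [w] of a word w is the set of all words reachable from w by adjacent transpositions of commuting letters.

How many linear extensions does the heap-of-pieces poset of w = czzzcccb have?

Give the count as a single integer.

piece 0:c — minimal
piece 1:z — minimal
piece 2:z rests on {1:z}
piece 3:z rests on {2:z}
piece 4:c rests on {0:c}
piece 5:c rests on {4:c}
piece 6:c rests on {5:c}
piece 7:b rests on {3:z, 6:c}
minimal pieces: {0:c, 1:z}
ways to finish when only these pieces remain (= sum over removing one remaining piece with nothing left below it):
  1 left: {7}→1
  2 left: {3,7}→1  {6,7}→1
  3 left: {2,3,7}→1  {3,6,7}→2  {5,6,7}→1
  4 left: {1,2,3,7}→1  {2,3,6,7}→3  {3,5,6,7}→3  {4,5,6,7}→1
  5 left: {0,4,5,6,7}→1  {1,2,3,6,7}→4  {2,3,5,6,7}→6  {3,4,5,6,7}→4
  6 left: {0,3,4,5,6,7}→5  {1,2,3,5,6,7}→10  {2,3,4,5,6,7}→10
  placing 0:c first → 20 extensions
  placing 1:z first → 15 extensions
total linear extensions = 35

35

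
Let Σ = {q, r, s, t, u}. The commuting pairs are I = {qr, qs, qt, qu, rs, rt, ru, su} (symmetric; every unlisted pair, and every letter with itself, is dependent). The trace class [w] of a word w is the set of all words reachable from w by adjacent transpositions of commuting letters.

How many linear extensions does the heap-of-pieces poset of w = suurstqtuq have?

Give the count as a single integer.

2160

0(s) covers ∅
1(u) covers ∅
2(u) covers 1:u
3(r) covers ∅
4(s) covers 0:s
5(t) covers 2:u, 4:s
6(q) covers ∅
7(t) covers 5:t
8(u) covers 7:t
9(q) covers 6:q
floor of heap: 0:s, 1:u, 3:r, 6:q
completions by unplaced set U, small U first (add the entries for U minus each lowest piece of U):
  |U|=1: {3}:1  {8}:1  {9}:1
  |U|=2: {3,8}:2  {3,9}:2  {6,9}:1  {7,8}:1  {8,9}:2
  |U|=3: {3,6,9}:3  {3,7,8}:3  {3,8,9}:6  {5,7,8}:1  {6,8,9}:3  {7,8,9}:3
  |U|=4: {2,5,7,8}:1  {3,5,7,8}:4  {3,6,8,9}:12  {3,7,8,9}:12  {4,5,7,8}:1  {5,7,8,9}:4  {6,7,8,9}:6
  |U|=5: {0,4,5,7,8}:1  {1,2,5,7,8}:1  {2,3,5,7,8}:5  {2,4,5,7,8}:2  {2,5,7,8,9}:5  {3,4,5,7,8}:5  {3,5,7,8,9}:20  {3,6,7,8,9}:30  {4,5,7,8,9}:5  {5,6,7,8,9}:10
  |U|=6: {0,2,4,5,7,8}:3  {0,3,4,5,7,8}:6  {0,4,5,7,8,9}:6  {1,2,3,5,7,8}:6  {1,2,4,5,7,8}:3  {1,2,5,7,8,9}:6  {2,3,4,5,7,8}:12  {2,3,5,7,8,9}:30  {2,4,5,7,8,9}:12  {2,5,6,7,8,9}:15  {3,4,5,7,8,9}:30  {3,5,6,7,8,9}:60  {4,5,6,7,8,9}:15
  |U|=7: {0,1,2,4,5,7,8}:6  {0,2,3,4,5,7,8}:21  {0,2,4,5,7,8,9}:21  {0,3,4,5,7,8,9}:42  {0,4,5,6,7,8,9}:21  {1,2,3,4,5,7,8}:21  {1,2,3,5,7,8,9}:42  {1,2,4,5,7,8,9}:21  {1,2,5,6,7,8,9}:21  {2,3,4,5,7,8,9}:84  {2,3,5,6,7,8,9}:105  {2,4,5,6,7,8,9}:42  {3,4,5,6,7,8,9}:105
  |U|=8: {0,1,2,3,4,5,7,8}:48  {0,1,2,4,5,7,8,9}:48  {0,2,3,4,5,7,8,9}:168  {0,2,4,5,6,7,8,9}:84  {0,3,4,5,6,7,8,9}:168  {1,2,3,4,5,7,8,9}:168  {1,2,3,5,6,7,8,9}:168  {1,2,4,5,6,7,8,9}:84  {2,3,4,5,6,7,8,9}:336
  start at 0(s): 756
  start at 1(u): 756
  start at 3(r): 216
  start at 6(q): 432
sum over floor = 2160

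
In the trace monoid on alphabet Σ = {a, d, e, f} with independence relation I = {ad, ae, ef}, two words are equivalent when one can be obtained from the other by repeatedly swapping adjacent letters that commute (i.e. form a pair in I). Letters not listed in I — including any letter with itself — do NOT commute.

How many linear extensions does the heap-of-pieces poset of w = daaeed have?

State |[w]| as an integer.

piece 0:d — minimal
piece 1:a — minimal
piece 2:a rests on {1:a}
piece 3:e rests on {0:d}
piece 4:e rests on {3:e}
piece 5:d rests on {4:e}
minimal pieces: {0:d, 1:a}
ways to finish when only these pieces remain (= sum over removing one remaining piece with nothing left below it):
  1 left: {2}→1  {5}→1
  2 left: {1,2}→1  {2,5}→2  {4,5}→1
  3 left: {1,2,5}→3  {2,4,5}→3  {3,4,5}→1
  4 left: {0,3,4,5}→1  {1,2,4,5}→6  {2,3,4,5}→4
  placing 0:d first → 10 extensions
  placing 1:a first → 5 extensions
total linear extensions = 15

15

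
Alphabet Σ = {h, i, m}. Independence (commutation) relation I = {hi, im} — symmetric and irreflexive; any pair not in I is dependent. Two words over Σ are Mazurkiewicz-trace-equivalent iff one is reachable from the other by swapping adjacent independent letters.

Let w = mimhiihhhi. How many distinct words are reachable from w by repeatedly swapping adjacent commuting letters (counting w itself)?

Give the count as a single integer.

0(m) covers ∅
1(i) covers ∅
2(m) covers 0:m
3(h) covers 2:m
4(i) covers 1:i
5(i) covers 4:i
6(h) covers 3:h
7(h) covers 6:h
8(h) covers 7:h
9(i) covers 5:i
floor of heap: 0:m, 1:i
completions by unplaced set U, small U first (add the entries for U minus each lowest piece of U):
  |U|=1: {8}:1  {9}:1
  |U|=2: {5,9}:1  {7,8}:1  {8,9}:2
  |U|=3: {4,5,9}:1  {5,8,9}:3  {6,7,8}:1  {7,8,9}:3
  |U|=4: {1,4,5,9}:1  {3,6,7,8}:1  {4,5,8,9}:4  {5,7,8,9}:6  {6,7,8,9}:4
  |U|=5: {1,4,5,8,9}:5  {2,3,6,7,8}:1  {3,6,7,8,9}:5  {4,5,7,8,9}:10  {5,6,7,8,9}:10
  |U|=6: {0,2,3,6,7,8}:1  {1,4,5,7,8,9}:15  {2,3,6,7,8,9}:6  {3,5,6,7,8,9}:15  {4,5,6,7,8,9}:20
  |U|=7: {0,2,3,6,7,8,9}:7  {1,4,5,6,7,8,9}:35  {2,3,5,6,7,8,9}:21  {3,4,5,6,7,8,9}:35
  |U|=8: {0,2,3,5,6,7,8,9}:28  {1,3,4,5,6,7,8,9}:70  {2,3,4,5,6,7,8,9}:56
  start at 0(m): 126
  start at 1(i): 84
sum over floor = 210

210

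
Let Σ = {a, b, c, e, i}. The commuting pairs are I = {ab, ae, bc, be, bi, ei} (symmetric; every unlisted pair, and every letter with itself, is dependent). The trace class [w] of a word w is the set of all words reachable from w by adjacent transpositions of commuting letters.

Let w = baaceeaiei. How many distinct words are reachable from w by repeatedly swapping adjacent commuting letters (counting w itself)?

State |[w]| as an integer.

0(b) covers ∅
1(a) covers ∅
2(a) covers 1:a
3(c) covers 2:a
4(e) covers 3:c
5(e) covers 4:e
6(a) covers 3:c
7(i) covers 6:a
8(e) covers 5:e
9(i) covers 7:i
floor of heap: 0:b, 1:a
completions by unplaced set U, small U first (add the entries for U minus each lowest piece of U):
  |U|=1: {0}:1  {8}:1  {9}:1
  |U|=2: {0,8}:2  {0,9}:2  {5,8}:1  {7,9}:1  {8,9}:2
  |U|=3: {0,5,8}:3  {0,7,9}:3  {0,8,9}:6  {4,5,8}:1  {5,8,9}:3  {6,7,9}:1  {7,8,9}:3
  |U|=4: {0,4,5,8}:4  {0,5,8,9}:12  {0,6,7,9}:4  {0,7,8,9}:12  {4,5,8,9}:4  {5,7,8,9}:6  {6,7,8,9}:4
  |U|=5: {0,4,5,8,9}:20  {0,5,7,8,9}:30  {0,6,7,8,9}:20  {4,5,7,8,9}:10  {5,6,7,8,9}:10
  |U|=6: {0,4,5,7,8,9}:60  {0,5,6,7,8,9}:60  {4,5,6,7,8,9}:20
  |U|=7: {0,4,5,6,7,8,9}:140  {3,4,5,6,7,8,9}:20
  |U|=8: {0,3,4,5,6,7,8,9}:160  {2,3,4,5,6,7,8,9}:20
  start at 0(b): 20
  start at 1(a): 180
sum over floor = 200

200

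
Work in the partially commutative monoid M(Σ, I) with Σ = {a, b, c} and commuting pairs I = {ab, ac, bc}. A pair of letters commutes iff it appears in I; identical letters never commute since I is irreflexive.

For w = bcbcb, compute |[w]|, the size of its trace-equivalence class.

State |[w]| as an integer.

10

piece 0:b — minimal
piece 1:c — minimal
piece 2:b rests on {0:b}
piece 3:c rests on {1:c}
piece 4:b rests on {2:b}
minimal pieces: {0:b, 1:c}
ways to finish when only these pieces remain (= sum over removing one remaining piece with nothing left below it):
  1 left: {3}→1  {4}→1
  2 left: {1,3}→1  {2,4}→1  {3,4}→2
  3 left: {0,2,4}→1  {1,3,4}→3  {2,3,4}→3
  placing 0:b first → 6 extensions
  placing 1:c first → 4 extensions
total linear extensions = 10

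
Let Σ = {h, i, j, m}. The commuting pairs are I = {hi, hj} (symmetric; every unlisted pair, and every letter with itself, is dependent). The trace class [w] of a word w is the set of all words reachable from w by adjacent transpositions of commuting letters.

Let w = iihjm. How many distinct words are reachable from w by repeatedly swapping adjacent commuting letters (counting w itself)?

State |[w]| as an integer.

4

0(i) covers ∅
1(i) covers 0:i
2(h) covers ∅
3(j) covers 1:i
4(m) covers 2:h, 3:j
floor of heap: 0:i, 2:h
completions by unplaced set U, small U first (add the entries for U minus each lowest piece of U):
  |U|=1: {4}:1
  |U|=2: {2,4}:1  {3,4}:1
  |U|=3: {1,3,4}:1  {2,3,4}:2
  start at 0(i): 3
  start at 2(h): 1
sum over floor = 4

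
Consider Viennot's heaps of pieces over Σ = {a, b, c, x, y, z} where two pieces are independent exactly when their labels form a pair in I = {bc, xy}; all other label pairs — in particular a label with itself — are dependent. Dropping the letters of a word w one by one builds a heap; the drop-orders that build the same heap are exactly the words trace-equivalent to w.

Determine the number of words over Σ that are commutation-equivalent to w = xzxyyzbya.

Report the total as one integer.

3

#0=x has no predecessor
#1=z depends on [0:x]
#2=x depends on [1:z]
#3=y depends on [1:z]
#4=y depends on [3:y]
#5=z depends on [2:x, 4:y]
#6=b depends on [5:z]
#7=y depends on [6:b]
#8=a depends on [7:y]
sources: [0:x]
N(rest) = Σ N(rest − s) over sources s of rest; N(one piece) = 1:
  size 1 → [8]=1
  size 2 → [7,8]=1
  size 3 → [6,7,8]=1
  size 4 → [5,6,7,8]=1
  size 5 → [2,5,6,7,8]=1  [4,5,6,7,8]=1
  size 6 → [2,4,5,6,7,8]=2  [3,4,5,6,7,8]=1
  size 7 → [2,3,4,5,6,7,8]=3
  first=0(x) contributes 3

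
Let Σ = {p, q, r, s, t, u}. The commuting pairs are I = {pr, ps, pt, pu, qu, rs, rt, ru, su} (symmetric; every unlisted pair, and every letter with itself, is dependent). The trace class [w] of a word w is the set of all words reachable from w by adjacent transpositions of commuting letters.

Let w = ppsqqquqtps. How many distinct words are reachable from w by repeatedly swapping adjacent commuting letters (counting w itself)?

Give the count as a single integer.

75

#0=p has no predecessor
#1=p depends on [0:p]
#2=s has no predecessor
#3=q depends on [1:p, 2:s]
#4=q depends on [3:q]
#5=q depends on [4:q]
#6=u has no predecessor
#7=q depends on [5:q]
#8=t depends on [6:u, 7:q]
#9=p depends on [7:q]
#10=s depends on [8:t]
sources: [0:p, 2:s, 6:u]
N(rest) = Σ N(rest − s) over sources s of rest; N(one piece) = 1:
  size 1 → [9]=1  [10]=1
  size 2 → [8,10]=1  [9,10]=2
  size 3 → [6,8,10]=1  [8,9,10]=3
  size 4 → [6,8,9,10]=4  [7,8,9,10]=3
  size 5 → [5,7,8,9,10]=3  [6,7,8,9,10]=7
  size 6 → [4,5,7,8,9,10]=3  [5,6,7,8,9,10]=10
  size 7 → [3,4,5,7,8,9,10]=3  [4,5,6,7,8,9,10]=13
  size 8 → [1,3,4,5,7,8,9,10]=3  [2,3,4,5,7,8,9,10]=3  [3,4,5,6,7,8,9,10]=16
  size 9 → [0,1,3,4,5,7,8,9,10]=3  [1,2,3,4,5,7,8,9,10]=6  [1,3,4,5,6,7,8,9,10]=19  [2,3,4,5,6,7,8,9,10]=19
  first=0(p) contributes 44
  first=2(s) contributes 22
  first=6(u) contributes 9
|[w]| = 75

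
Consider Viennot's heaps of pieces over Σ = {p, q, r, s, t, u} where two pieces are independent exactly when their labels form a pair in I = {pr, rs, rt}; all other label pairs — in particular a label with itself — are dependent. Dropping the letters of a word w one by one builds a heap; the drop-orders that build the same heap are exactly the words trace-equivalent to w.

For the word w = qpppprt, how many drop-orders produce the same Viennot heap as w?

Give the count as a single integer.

6

0(q) covers ∅
1(p) covers 0:q
2(p) covers 1:p
3(p) covers 2:p
4(p) covers 3:p
5(r) covers 0:q
6(t) covers 4:p
floor of heap: 0:q
completions by unplaced set U, small U first (add the entries for U minus each lowest piece of U):
  |U|=1: {5}:1  {6}:1
  |U|=2: {4,6}:1  {5,6}:2
  |U|=3: {3,4,6}:1  {4,5,6}:3
  |U|=4: {2,3,4,6}:1  {3,4,5,6}:4
  |U|=5: {1,2,3,4,6}:1  {2,3,4,5,6}:5
  start at 0(q): 6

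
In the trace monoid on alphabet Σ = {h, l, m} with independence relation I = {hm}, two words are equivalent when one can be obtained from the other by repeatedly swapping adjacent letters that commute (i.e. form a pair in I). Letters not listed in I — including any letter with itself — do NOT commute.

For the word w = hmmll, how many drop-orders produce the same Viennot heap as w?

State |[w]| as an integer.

drop 0:h onto floor
drop 1:m onto floor
drop 2:m onto {1:m}
drop 3:l onto {0:h, 2:m}
drop 4:l onto {3:l}
ground layer = {0:h, 1:m}
drop-orders for the pieces not yet dropped (sum over which currently-grounded one goes next):
  1 to go: {4} 1
  2 to go: {3,4} 1
  3 to go: {0,3,4} 1  {2,3,4} 1
  if 0:h drops first: 1 orders
  if 1:m drops first: 2 orders
heap linearizations: 3

3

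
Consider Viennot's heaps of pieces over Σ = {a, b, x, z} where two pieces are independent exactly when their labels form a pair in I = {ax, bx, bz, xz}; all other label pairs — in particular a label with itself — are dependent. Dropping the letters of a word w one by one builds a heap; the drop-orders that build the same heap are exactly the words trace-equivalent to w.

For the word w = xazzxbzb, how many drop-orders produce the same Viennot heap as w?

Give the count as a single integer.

0(x) covers ∅
1(a) covers ∅
2(z) covers 1:a
3(z) covers 2:z
4(x) covers 0:x
5(b) covers 1:a
6(z) covers 3:z
7(b) covers 5:b
floor of heap: 0:x, 1:a
completions by unplaced set U, small U first (add the entries for U minus each lowest piece of U):
  |U|=1: {4}:1  {6}:1  {7}:1
  |U|=2: {0,4}:1  {3,6}:1  {4,6}:2  {4,7}:2  {5,7}:1  {6,7}:2
  |U|=3: {0,4,6}:3  {0,4,7}:3  {2,3,6}:1  {3,4,6}:3  {3,6,7}:3  {4,5,7}:3  {4,6,7}:6  {5,6,7}:3
  |U|=4: {0,3,4,6}:6  {0,4,5,7}:6  {0,4,6,7}:12  {2,3,4,6}:4  {2,3,6,7}:4  {3,4,6,7}:12  {3,5,6,7}:6  {4,5,6,7}:12
  |U|=5: {0,2,3,4,6}:10  {0,3,4,6,7}:30  {0,4,5,6,7}:30  {2,3,4,6,7}:20  {2,3,5,6,7}:10  {3,4,5,6,7}:30
  |U|=6: {0,2,3,4,6,7}:60  {0,3,4,5,6,7}:90  {1,2,3,5,6,7}:10  {2,3,4,5,6,7}:60
  start at 0(x): 70
  start at 1(a): 210
sum over floor = 280

280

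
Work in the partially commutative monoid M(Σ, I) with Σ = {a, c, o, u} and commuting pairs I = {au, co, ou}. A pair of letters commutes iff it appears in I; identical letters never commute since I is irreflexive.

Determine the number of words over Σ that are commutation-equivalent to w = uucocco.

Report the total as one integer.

21

drop 0:u onto floor
drop 1:u onto {0:u}
drop 2:c onto {1:u}
drop 3:o onto floor
drop 4:c onto {2:c}
drop 5:c onto {4:c}
drop 6:o onto {3:o}
ground layer = {0:u, 3:o}
drop-orders for the pieces not yet dropped (sum over which currently-grounded one goes next):
  1 to go: {5} 1  {6} 1
  2 to go: {3,6} 1  {4,5} 1  {5,6} 2
  3 to go: {2,4,5} 1  {3,5,6} 3  {4,5,6} 3
  4 to go: {1,2,4,5} 1  {2,4,5,6} 4  {3,4,5,6} 6
  5 to go: {0,1,2,4,5} 1  {1,2,4,5,6} 5  {2,3,4,5,6} 10
  if 0:u drops first: 15 orders
  if 3:o drops first: 6 orders
heap linearizations: 21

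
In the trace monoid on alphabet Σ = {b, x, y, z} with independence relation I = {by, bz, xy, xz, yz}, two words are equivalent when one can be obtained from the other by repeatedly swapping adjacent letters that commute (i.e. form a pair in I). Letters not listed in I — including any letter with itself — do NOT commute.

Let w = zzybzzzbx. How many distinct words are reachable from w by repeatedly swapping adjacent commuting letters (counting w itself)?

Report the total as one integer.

drop 0:z onto floor
drop 1:z onto {0:z}
drop 2:y onto floor
drop 3:b onto floor
drop 4:z onto {1:z}
drop 5:z onto {4:z}
drop 6:z onto {5:z}
drop 7:b onto {3:b}
drop 8:x onto {7:b}
ground layer = {0:z, 2:y, 3:b}
drop-orders for the pieces not yet dropped (sum over which currently-grounded one goes next):
  1 to go: {2} 1  {6} 1  {8} 1
  2 to go: {2,6} 2  {2,8} 2  {5,6} 1  {6,8} 2  {7,8} 1
  3 to go: {2,5,6} 3  {2,6,8} 6  {2,7,8} 3  {3,7,8} 1  {4,5,6} 1  {5,6,8} 3  {6,7,8} 3
  4 to go: {1,4,5,6} 1  {2,3,7,8} 4  {2,4,5,6} 4  {2,5,6,8} 12  {2,6,7,8} 12  {3,6,7,8} 4  {4,5,6,8} 4  {5,6,7,8} 6
  5 to go: {0,1,4,5,6} 1  {1,2,4,5,6} 5  {1,4,5,6,8} 5  {2,3,6,7,8} 20  {2,4,5,6,8} 20  {2,5,6,7,8} 30  {3,5,6,7,8} 10  {4,5,6,7,8} 10
  6 to go: {0,1,2,4,5,6} 6  {0,1,4,5,6,8} 6  {1,2,4,5,6,8} 30  {1,4,5,6,7,8} 15  {2,3,5,6,7,8} 60  {2,4,5,6,7,8} 60  {3,4,5,6,7,8} 20
  7 to go: {0,1,2,4,5,6,8} 42  {0,1,4,5,6,7,8} 21  {1,2,4,5,6,7,8} 105  {1,3,4,5,6,7,8} 35  {2,3,4,5,6,7,8} 140
  if 0:z drops first: 280 orders
  if 2:y drops first: 56 orders
  if 3:b drops first: 168 orders
heap linearizations: 504

504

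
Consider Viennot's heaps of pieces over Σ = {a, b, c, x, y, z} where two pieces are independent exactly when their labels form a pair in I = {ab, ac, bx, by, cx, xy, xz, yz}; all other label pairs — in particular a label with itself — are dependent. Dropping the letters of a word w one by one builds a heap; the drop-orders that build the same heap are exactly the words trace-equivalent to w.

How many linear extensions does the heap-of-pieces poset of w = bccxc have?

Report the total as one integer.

drop 0:b onto floor
drop 1:c onto {0:b}
drop 2:c onto {1:c}
drop 3:x onto floor
drop 4:c onto {2:c}
ground layer = {0:b, 3:x}
drop-orders for the pieces not yet dropped (sum over which currently-grounded one goes next):
  1 to go: {3} 1  {4} 1
  2 to go: {2,4} 1  {3,4} 2
  3 to go: {1,2,4} 1  {2,3,4} 3
  if 0:b drops first: 4 orders
  if 3:x drops first: 1 orders
heap linearizations: 5

5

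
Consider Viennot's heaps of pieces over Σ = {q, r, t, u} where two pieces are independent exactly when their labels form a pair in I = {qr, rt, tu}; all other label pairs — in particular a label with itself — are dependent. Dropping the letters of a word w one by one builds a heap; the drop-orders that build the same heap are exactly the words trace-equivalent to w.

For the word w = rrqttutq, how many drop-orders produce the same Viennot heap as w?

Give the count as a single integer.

34

#0=r has no predecessor
#1=r depends on [0:r]
#2=q has no predecessor
#3=t depends on [2:q]
#4=t depends on [3:t]
#5=u depends on [1:r, 2:q]
#6=t depends on [4:t]
#7=q depends on [5:u, 6:t]
sources: [0:r, 2:q]
N(rest) = Σ N(rest − s) over sources s of rest; N(one piece) = 1:
  size 1 → [7]=1
  size 2 → [5,7]=1  [6,7]=1
  size 3 → [1,5,7]=1  [4,6,7]=1  [5,6,7]=2
  size 4 → [0,1,5,7]=1  [1,5,6,7]=3  [3,4,6,7]=1  [4,5,6,7]=3
  size 5 → [0,1,5,6,7]=4  [1,4,5,6,7]=6  [3,4,5,6,7]=4
  size 6 → [0,1,4,5,6,7]=10  [1,3,4,5,6,7]=10  [2,3,4,5,6,7]=4
  first=0(r) contributes 14
  first=2(q) contributes 20
|[w]| = 34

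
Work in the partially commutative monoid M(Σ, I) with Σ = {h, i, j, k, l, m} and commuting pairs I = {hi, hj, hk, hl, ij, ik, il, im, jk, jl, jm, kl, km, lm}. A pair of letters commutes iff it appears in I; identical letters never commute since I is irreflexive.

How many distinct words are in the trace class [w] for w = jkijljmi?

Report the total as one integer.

3360

piece 0:j — minimal
piece 1:k — minimal
piece 2:i — minimal
piece 3:j rests on {0:j}
piece 4:l — minimal
piece 5:j rests on {3:j}
piece 6:m — minimal
piece 7:i rests on {2:i}
minimal pieces: {0:j, 1:k, 2:i, 4:l, 6:m}
ways to finish when only these pieces remain (= sum over removing one remaining piece with nothing left below it):
  1 left: {1}→1  {4}→1  {5}→1  {6}→1  {7}→1
  2 left: {1,4}→2  {1,5}→2  {1,6}→2  {1,7}→2  {2,7}→1  {3,5}→1  {4,5}→2  {4,6}→2  {4,7}→2  {5,6}→2  {5,7}→2  {6,7}→2
  3 left: {0,3,5}→1  {1,2,7}→3  {1,3,5}→3  {1,4,5}→6  {1,4,6}→6  {1,4,7}→6  {1,5,6}→6  {1,5,7}→6  {1,6,7}→6  {2,4,7}→3  {2,5,7}→3  {2,6,7}→3  {3,4,5}→3  {3,5,6}→3  {3,5,7}→3  {4,5,6}→6  {4,5,7}→6  {4,6,7}→6  {5,6,7}→6
  4 left: {0,1,3,5}→4  {0,3,4,5}→4  {0,3,5,6}→4  {0,3,5,7}→4  {1,2,4,7}→12  {1,2,5,7}→12  {1,2,6,7}→12  {1,3,4,5}→12  {1,3,5,6}→12  {1,3,5,7}→12  {1,4,5,6}→24  {1,4,5,7}→24  {1,4,6,7}→24  {1,5,6,7}→24  {2,3,5,7}→6  {2,4,5,7}→12  {2,4,6,7}→12  {2,5,6,7}→12  {3,4,5,6}→12  {3,4,5,7}→12  {3,5,6,7}→12  {4,5,6,7}→24
  5 left: {0,1,3,4,5}→20  {0,1,3,5,6}→20  {0,1,3,5,7}→20  {0,2,3,5,7}→10  {0,3,4,5,6}→20  {0,3,4,5,7}→20  {0,3,5,6,7}→20  {1,2,3,5,7}→30  {1,2,4,5,7}→60  {1,2,4,6,7}→60  {1,2,5,6,7}→60  {1,3,4,5,6}→60  {1,3,4,5,7}→60  {1,3,5,6,7}→60  {1,4,5,6,7}→120  {2,3,4,5,7}→30  {2,3,5,6,7}→30  {2,4,5,6,7}→60  {3,4,5,6,7}→60
  6 left: {0,1,2,3,5,7}→60  {0,1,3,4,5,6}→120  {0,1,3,4,5,7}→120  {0,1,3,5,6,7}→120  {0,2,3,4,5,7}→60  {0,2,3,5,6,7}→60  {0,3,4,5,6,7}→120  {1,2,3,4,5,7}→180  {1,2,3,5,6,7}→180  {1,2,4,5,6,7}→360  {1,3,4,5,6,7}→360  {2,3,4,5,6,7}→180
  placing 0:j first → 1260 extensions
  placing 1:k first → 420 extensions
  placing 2:i first → 840 extensions
  placing 4:l first → 420 extensions
  placing 6:m first → 420 extensions
total linear extensions = 3360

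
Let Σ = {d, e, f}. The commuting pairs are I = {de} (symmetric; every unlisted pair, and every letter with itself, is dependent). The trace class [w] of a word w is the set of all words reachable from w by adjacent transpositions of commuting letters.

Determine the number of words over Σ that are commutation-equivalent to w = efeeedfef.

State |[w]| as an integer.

#0=e has no predecessor
#1=f depends on [0:e]
#2=e depends on [1:f]
#3=e depends on [2:e]
#4=e depends on [3:e]
#5=d depends on [1:f]
#6=f depends on [4:e, 5:d]
#7=e depends on [6:f]
#8=f depends on [7:e]
sources: [0:e]
N(rest) = Σ N(rest − s) over sources s of rest; N(one piece) = 1:
  size 1 → [8]=1
  size 2 → [7,8]=1
  size 3 → [6,7,8]=1
  size 4 → [4,6,7,8]=1  [5,6,7,8]=1
  size 5 → [3,4,6,7,8]=1  [4,5,6,7,8]=2
  size 6 → [2,3,4,6,7,8]=1  [3,4,5,6,7,8]=3
  size 7 → [2,3,4,5,6,7,8]=4
  first=0(e) contributes 4

4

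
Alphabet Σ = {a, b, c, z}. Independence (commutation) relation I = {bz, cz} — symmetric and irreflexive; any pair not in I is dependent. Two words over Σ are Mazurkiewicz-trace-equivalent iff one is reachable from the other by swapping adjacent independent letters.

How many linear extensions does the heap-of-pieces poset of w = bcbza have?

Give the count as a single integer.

#0=b has no predecessor
#1=c depends on [0:b]
#2=b depends on [1:c]
#3=z has no predecessor
#4=a depends on [2:b, 3:z]
sources: [0:b, 3:z]
N(rest) = Σ N(rest − s) over sources s of rest; N(one piece) = 1:
  size 1 → [4]=1
  size 2 → [2,4]=1  [3,4]=1
  size 3 → [1,2,4]=1  [2,3,4]=2
  first=0(b) contributes 3
  first=3(z) contributes 1
|[w]| = 4

4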